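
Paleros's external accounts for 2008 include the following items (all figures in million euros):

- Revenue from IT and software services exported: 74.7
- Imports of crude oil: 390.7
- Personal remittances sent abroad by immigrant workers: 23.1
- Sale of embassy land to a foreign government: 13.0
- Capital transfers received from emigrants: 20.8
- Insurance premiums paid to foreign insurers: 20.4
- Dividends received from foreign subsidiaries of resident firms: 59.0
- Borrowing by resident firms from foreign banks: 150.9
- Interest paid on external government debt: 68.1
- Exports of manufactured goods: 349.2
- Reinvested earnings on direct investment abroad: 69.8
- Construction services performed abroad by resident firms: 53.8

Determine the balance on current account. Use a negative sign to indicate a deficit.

104.2

Goods: -390.7 + 349.2 = -41.5
Services: -20.4 + 74.7 + 53.8 = 108.1
Primary income: 59.0 + 69.8 - 68.1 = 60.7
Secondary income: -23.1
Current account = (-41.5) + 108.1 + 60.7 + (-23.1) = 104.2
(Excluded from the current account — capital account: sale of embassy land to a foreign government 13.0, capital transfers received from emigrants 20.8; financial account: borrowing by resident firms from foreign banks 150.9.)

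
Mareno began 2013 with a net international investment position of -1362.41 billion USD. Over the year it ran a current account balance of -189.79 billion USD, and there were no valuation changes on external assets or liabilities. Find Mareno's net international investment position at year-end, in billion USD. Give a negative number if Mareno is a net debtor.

With no valuation effects, change in NIIP = current account = -189.79
End-of-year NIIP = -1362.41 + (-189.79) = -1552.20

-1552.20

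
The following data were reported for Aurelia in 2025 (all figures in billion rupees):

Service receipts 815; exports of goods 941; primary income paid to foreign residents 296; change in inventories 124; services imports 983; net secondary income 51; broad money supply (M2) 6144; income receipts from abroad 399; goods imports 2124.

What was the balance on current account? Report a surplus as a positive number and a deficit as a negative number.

-1197

Goods balance = 941 - 2124 = -1183
Services balance = 815 - 983 = -168
Trade balance (goods + services) = -1183 + (-168) = -1351
Net primary income = 399 - 296 = 103
Net secondary income = 51
Current account = -1351 + 103 + 51 = -1197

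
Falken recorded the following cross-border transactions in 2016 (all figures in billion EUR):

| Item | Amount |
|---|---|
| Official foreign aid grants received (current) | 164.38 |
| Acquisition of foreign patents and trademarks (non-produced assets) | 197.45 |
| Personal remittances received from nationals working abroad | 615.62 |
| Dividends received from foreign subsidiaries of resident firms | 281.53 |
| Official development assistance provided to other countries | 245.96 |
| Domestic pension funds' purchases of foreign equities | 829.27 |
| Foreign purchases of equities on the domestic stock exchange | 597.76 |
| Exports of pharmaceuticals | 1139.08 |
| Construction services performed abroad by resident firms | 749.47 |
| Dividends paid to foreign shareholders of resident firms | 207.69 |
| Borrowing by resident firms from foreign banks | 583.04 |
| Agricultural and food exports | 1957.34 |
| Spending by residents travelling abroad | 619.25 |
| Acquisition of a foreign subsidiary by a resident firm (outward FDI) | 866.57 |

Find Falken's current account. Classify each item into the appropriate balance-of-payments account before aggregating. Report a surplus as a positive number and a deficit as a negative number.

Goods: 1957.34 + 1139.08 = 3096.42
Services: 749.47 - 619.25 = 130.22
Primary income: -207.69 + 281.53 = 73.84
Secondary income: 615.62 - 245.96 + 164.38 = 534.04
Current account = 3096.42 + 130.22 + 73.84 + 534.04 = 3834.52
(Excluded from the current account — capital account: acquisition of foreign patents and trademarks (non-produced assets) 197.45; financial account: domestic pension funds' purchases of foreign equities 829.27, foreign purchases of equities on the domestic stock exchange 597.76, borrowing by resident firms from foreign banks 583.04, acquisition of a foreign subsidiary by a resident firm (outward FDI) 866.57.)

3834.52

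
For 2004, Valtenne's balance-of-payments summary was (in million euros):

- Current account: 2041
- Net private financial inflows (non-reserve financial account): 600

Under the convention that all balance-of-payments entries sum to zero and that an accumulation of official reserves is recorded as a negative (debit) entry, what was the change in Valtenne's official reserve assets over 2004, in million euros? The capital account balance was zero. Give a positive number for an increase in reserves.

2641

Official reserve transactions balance = -(2041 + 600) = -2641
An accumulation of reserves is recorded as a debit (negative entry), so the change in the stock of reserves is the negative of that balance.
Change in official reserves = -(-2641) = 2641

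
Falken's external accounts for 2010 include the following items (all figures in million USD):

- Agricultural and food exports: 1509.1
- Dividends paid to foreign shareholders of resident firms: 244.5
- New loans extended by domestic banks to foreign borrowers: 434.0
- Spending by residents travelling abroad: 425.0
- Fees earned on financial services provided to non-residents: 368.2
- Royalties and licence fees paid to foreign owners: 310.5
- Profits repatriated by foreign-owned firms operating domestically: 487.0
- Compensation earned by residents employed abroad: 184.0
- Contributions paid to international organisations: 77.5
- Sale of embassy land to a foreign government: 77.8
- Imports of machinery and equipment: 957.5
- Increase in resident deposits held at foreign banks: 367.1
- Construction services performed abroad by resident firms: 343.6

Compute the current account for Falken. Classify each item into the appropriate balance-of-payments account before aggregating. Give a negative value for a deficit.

-97.1

Goods: -957.5 + 1509.1 = 551.6
Services: 343.6 - 425.0 + 368.2 - 310.5 = -23.7
Primary income: -244.5 + 184.0 - 487.0 = -547.5
Secondary income: -77.5
Current account = 551.6 + (-23.7) + (-547.5) + (-77.5) = -97.1
(Excluded from the current account — financial account: new loans extended by domestic banks to foreign borrowers 434.0, increase in resident deposits held at foreign banks 367.1; capital account: sale of embassy land to a foreign government 77.8.)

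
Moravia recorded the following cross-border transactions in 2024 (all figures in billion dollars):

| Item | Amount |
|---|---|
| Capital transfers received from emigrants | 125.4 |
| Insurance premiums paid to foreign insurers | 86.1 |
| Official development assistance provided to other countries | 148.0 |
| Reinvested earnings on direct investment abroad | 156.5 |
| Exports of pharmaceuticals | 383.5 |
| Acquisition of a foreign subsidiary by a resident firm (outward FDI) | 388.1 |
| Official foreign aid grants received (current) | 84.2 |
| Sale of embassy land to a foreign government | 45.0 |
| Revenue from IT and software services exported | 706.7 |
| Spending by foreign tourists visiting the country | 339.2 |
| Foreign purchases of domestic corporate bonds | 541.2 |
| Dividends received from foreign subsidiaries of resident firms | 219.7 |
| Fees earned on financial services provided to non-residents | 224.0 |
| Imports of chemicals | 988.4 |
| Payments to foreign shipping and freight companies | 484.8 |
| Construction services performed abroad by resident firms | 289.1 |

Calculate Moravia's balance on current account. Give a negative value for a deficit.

Goods: -988.4 + 383.5 = -604.9
Services: 706.7 + 289.1 - 484.8 - 86.1 + 339.2 + 224.0 = 988.1
Primary income: 156.5 + 219.7 = 376.2
Secondary income: 84.2 - 148.0 = -63.8
Current account = (-604.9) + 988.1 + 376.2 + (-63.8) = 695.6
(Excluded from the current account — capital account: capital transfers received from emigrants 125.4, sale of embassy land to a foreign government 45.0; financial account: acquisition of a foreign subsidiary by a resident firm (outward FDI) 388.1, foreign purchases of domestic corporate bonds 541.2.)

695.6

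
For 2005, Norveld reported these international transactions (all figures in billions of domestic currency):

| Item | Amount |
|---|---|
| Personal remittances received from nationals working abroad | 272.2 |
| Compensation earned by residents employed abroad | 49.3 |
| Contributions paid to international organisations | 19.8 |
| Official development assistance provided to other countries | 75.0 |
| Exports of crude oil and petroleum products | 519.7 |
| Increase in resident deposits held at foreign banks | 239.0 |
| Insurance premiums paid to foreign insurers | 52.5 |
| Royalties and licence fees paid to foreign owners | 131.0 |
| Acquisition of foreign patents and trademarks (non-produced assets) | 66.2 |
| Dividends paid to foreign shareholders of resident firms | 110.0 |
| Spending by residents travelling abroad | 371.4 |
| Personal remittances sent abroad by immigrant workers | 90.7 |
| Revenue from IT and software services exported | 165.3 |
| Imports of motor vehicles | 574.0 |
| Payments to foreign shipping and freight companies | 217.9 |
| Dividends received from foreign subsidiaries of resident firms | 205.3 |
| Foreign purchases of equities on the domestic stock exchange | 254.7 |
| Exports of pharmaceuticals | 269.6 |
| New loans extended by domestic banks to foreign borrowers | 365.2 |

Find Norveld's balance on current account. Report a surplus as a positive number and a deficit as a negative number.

Goods: 519.7 + 269.6 - 574.0 = 215.3
Services: -217.9 - 371.4 - 52.5 - 131.0 + 165.3 = -607.5
Primary income: 205.3 - 110.0 + 49.3 = 144.6
Secondary income: 272.2 - 75.0 - 19.8 - 90.7 = 86.7
Current account = 215.3 + (-607.5) + 144.6 + 86.7 = -160.9
(Excluded from the current account — financial account: increase in resident deposits held at foreign banks 239.0, foreign purchases of equities on the domestic stock exchange 254.7, new loans extended by domestic banks to foreign borrowers 365.2; capital account: acquisition of foreign patents and trademarks (non-produced assets) 66.2.)

-160.9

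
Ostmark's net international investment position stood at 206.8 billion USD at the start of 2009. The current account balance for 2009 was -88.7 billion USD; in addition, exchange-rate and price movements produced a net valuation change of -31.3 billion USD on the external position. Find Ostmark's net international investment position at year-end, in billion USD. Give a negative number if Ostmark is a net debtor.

Change in NIIP = current account + net valuation change = -88.7 + (-31.3) = -120.0
End-of-year NIIP = 206.8 + (-120.0) = 86.8

86.8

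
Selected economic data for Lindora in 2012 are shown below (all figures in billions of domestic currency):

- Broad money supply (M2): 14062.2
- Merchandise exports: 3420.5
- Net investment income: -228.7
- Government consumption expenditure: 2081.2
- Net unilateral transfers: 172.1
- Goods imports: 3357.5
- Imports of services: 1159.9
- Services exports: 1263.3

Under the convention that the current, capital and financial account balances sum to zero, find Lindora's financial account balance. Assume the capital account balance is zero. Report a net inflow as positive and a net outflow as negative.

Goods balance = 3420.5 - 3357.5 = 63.0
Services balance = 1263.3 - 1159.9 = 103.4
Trade balance (goods + services) = 63.0 + 103.4 = 166.4
Net primary income = -228.7
Net secondary income = 172.1
Current account = 166.4 + (-228.7) + 172.1 = 109.8
Financial account = -(109.8) = -109.8

-109.8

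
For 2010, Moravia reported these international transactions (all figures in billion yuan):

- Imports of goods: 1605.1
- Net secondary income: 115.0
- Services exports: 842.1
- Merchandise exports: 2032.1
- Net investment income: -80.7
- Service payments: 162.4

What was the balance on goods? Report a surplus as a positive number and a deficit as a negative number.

Goods balance = 2032.1 - 1605.1 = 427.0

427.0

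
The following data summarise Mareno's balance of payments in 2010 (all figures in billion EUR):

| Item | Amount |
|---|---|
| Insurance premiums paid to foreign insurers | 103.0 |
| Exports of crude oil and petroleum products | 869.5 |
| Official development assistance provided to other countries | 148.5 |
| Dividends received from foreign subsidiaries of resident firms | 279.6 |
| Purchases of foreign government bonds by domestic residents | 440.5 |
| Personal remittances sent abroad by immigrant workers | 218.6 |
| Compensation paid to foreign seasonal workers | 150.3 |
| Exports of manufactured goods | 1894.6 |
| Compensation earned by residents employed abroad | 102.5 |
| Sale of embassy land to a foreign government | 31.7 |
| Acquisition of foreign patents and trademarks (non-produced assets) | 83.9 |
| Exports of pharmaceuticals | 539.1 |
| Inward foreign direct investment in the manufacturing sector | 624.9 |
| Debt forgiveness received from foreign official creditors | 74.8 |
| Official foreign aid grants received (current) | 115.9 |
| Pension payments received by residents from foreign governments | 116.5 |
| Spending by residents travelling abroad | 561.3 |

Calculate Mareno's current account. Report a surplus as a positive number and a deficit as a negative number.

2736.0

Goods: 869.5 + 1894.6 + 539.1 = 3303.2
Services: -103.0 - 561.3 = -664.3
Primary income: 102.5 + 279.6 - 150.3 = 231.8
Secondary income: -218.6 + 115.9 + 116.5 - 148.5 = -134.7
Current account = 3303.2 + (-664.3) + 231.8 + (-134.7) = 2736.0
(Excluded from the current account — financial account: purchases of foreign government bonds by domestic residents 440.5, inward foreign direct investment in the manufacturing sector 624.9; capital account: sale of embassy land to a foreign government 31.7, acquisition of foreign patents and trademarks (non-produced assets) 83.9, debt forgiveness received from foreign official creditors 74.8.)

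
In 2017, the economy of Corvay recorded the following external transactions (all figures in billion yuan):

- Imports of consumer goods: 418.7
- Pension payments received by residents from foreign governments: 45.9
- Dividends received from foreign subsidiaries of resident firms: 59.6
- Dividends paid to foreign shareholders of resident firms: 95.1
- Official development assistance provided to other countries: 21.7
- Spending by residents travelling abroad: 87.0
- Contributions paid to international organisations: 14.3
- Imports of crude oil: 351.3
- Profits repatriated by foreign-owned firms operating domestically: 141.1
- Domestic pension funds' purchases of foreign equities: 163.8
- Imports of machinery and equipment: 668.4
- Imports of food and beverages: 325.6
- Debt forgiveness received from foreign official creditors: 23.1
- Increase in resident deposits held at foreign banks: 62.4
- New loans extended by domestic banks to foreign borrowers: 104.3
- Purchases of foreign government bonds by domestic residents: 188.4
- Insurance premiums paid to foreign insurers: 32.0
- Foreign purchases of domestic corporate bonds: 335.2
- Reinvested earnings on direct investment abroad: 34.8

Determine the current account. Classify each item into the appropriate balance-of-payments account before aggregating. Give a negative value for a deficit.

-2014.9

Goods: -418.7 - 668.4 - 351.3 - 325.6 = -1764.0
Services: -87.0 - 32.0 = -119.0
Primary income: -95.1 - 141.1 + 59.6 + 34.8 = -141.8
Secondary income: 45.9 - 14.3 - 21.7 = 9.9
Current account = (-1764.0) + (-119.0) + (-141.8) + 9.9 = -2014.9
(Excluded from the current account — financial account: domestic pension funds' purchases of foreign equities 163.8, increase in resident deposits held at foreign banks 62.4, new loans extended by domestic banks to foreign borrowers 104.3, purchases of foreign government bonds by domestic residents 188.4, foreign purchases of domestic corporate bonds 335.2; capital account: debt forgiveness received from foreign official creditors 23.1.)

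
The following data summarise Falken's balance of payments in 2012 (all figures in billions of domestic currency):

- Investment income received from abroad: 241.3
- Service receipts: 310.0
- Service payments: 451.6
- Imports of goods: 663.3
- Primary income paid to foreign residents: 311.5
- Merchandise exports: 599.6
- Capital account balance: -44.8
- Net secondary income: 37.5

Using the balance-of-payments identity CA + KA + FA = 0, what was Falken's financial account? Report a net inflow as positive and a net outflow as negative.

Goods balance = 599.6 - 663.3 = -63.7
Services balance = 310.0 - 451.6 = -141.6
Trade balance (goods + services) = -63.7 + (-141.6) = -205.3
Net primary income = 241.3 - 311.5 = -70.2
Net secondary income = 37.5
Current account = -205.3 + (-70.2) + 37.5 = -238.0
Financial account = -(-238.0 + (-44.8)) = 282.8

282.8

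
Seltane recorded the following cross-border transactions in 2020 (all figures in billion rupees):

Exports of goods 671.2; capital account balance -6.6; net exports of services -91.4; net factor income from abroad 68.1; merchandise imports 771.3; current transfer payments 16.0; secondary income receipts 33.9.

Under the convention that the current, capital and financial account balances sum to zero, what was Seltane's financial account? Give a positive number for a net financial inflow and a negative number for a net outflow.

112.1

Goods balance = 671.2 - 771.3 = -100.1
Services balance = -91.4
Trade balance (goods + services) = -100.1 + (-91.4) = -191.5
Net primary income = 68.1
Net secondary income = 33.9 - 16.0 = 17.9
Current account = -191.5 + 68.1 + 17.9 = -105.5
Financial account = -(-105.5 + (-6.6)) = 112.1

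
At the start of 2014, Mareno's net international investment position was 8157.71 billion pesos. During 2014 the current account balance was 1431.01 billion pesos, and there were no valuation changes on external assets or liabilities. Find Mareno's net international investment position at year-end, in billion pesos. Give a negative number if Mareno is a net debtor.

9588.72

With no valuation effects, change in NIIP = current account = 1431.01
End-of-year NIIP = 8157.71 + 1431.01 = 9588.72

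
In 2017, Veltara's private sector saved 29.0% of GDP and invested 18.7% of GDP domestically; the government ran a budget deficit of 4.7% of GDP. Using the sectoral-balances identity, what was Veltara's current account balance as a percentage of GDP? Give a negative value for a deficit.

By the sectoral-balances identity, CA = (S_private - I) + (T - G).
Private balance = 29.0 - 18.7 = 10.3
Government balance (T - G) = -4.7
CA = 10.3 + (-4.7) = 5.6

5.6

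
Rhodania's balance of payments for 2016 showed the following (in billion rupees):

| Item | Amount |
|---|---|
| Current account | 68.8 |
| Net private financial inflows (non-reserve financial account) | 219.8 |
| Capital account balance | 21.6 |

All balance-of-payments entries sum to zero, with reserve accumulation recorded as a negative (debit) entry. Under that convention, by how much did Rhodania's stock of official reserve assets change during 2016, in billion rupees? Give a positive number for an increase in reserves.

Official reserve transactions balance = -(68.8 + 21.6 + 219.8) = -310.2
An accumulation of reserves is recorded as a debit (negative entry), so the change in the stock of reserves is the negative of that balance.
Change in official reserves = -(-310.2) = 310.2

310.2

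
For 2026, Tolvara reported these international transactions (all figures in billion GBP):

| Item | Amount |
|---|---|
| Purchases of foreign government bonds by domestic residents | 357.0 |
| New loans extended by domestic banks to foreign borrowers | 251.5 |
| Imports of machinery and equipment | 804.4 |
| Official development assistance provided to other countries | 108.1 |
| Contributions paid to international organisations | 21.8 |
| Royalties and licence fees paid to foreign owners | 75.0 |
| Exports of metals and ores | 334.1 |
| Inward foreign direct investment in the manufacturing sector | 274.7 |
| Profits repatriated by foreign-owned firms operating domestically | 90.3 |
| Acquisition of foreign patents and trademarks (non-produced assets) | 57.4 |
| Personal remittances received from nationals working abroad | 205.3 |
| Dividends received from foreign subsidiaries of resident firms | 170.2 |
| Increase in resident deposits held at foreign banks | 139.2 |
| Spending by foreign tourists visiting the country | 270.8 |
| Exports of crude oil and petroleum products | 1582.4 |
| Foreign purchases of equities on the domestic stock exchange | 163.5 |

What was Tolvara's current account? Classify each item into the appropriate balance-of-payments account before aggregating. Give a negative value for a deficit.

Goods: 334.1 + 1582.4 - 804.4 = 1112.1
Services: 270.8 - 75.0 = 195.8
Primary income: -90.3 + 170.2 = 79.9
Secondary income: -21.8 - 108.1 + 205.3 = 75.4
Current account = 1112.1 + 195.8 + 79.9 + 75.4 = 1463.2
(Excluded from the current account — financial account: purchases of foreign government bonds by domestic residents 357.0, new loans extended by domestic banks to foreign borrowers 251.5, inward foreign direct investment in the manufacturing sector 274.7, increase in resident deposits held at foreign banks 139.2, foreign purchases of equities on the domestic stock exchange 163.5; capital account: acquisition of foreign patents and trademarks (non-produced assets) 57.4.)

1463.2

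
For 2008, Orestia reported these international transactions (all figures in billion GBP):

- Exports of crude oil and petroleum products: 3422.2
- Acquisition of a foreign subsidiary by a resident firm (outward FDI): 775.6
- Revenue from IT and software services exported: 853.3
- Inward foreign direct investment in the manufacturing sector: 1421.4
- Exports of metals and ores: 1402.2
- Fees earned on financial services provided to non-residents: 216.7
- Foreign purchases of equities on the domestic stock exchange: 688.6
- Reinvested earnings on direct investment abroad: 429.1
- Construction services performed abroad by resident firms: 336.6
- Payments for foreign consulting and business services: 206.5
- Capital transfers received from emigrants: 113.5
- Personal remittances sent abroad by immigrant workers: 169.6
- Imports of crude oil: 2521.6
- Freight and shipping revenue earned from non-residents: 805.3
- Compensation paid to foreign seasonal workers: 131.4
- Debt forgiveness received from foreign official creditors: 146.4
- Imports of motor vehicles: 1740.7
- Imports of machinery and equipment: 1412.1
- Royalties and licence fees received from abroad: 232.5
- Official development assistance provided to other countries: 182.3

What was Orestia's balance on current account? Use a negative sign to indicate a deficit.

1333.7

Goods: -2521.6 - 1412.1 + 3422.2 - 1740.7 + 1402.2 = -850.0
Services: 216.7 + 232.5 + 805.3 - 206.5 + 336.6 + 853.3 = 2237.9
Primary income: 429.1 - 131.4 = 297.7
Secondary income: -182.3 - 169.6 = -351.9
Current account = (-850.0) + 2237.9 + 297.7 + (-351.9) = 1333.7
(Excluded from the current account — financial account: acquisition of a foreign subsidiary by a resident firm (outward FDI) 775.6, inward foreign direct investment in the manufacturing sector 1421.4, foreign purchases of equities on the domestic stock exchange 688.6; capital account: capital transfers received from emigrants 113.5, debt forgiveness received from foreign official creditors 146.4.)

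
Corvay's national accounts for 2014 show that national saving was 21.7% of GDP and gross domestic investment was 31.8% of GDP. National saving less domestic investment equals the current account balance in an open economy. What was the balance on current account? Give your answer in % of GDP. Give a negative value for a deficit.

CA = S - I = 21.7 - 31.8 = -10.1

-10.1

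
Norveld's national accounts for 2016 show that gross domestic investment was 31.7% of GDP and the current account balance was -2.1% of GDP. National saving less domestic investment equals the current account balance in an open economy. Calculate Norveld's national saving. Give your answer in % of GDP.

S = I + CA = 31.7 + (-2.1) = 29.6

29.6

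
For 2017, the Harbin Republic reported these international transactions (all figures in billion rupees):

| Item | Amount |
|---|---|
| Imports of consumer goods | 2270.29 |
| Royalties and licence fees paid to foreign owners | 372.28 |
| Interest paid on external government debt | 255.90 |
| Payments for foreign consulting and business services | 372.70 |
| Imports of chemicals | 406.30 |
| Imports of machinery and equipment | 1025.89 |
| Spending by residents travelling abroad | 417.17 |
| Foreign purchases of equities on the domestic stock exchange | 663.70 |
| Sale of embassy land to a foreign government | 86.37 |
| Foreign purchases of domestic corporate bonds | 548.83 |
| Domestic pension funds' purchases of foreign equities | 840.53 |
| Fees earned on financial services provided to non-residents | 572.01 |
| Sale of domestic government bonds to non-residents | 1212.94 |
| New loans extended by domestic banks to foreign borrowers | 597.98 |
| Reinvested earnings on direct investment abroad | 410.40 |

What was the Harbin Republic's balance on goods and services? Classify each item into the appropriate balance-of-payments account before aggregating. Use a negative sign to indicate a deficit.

-4292.62

Goods: -406.30 - 1025.89 - 2270.29 = -3702.48
Services: -372.70 + 572.01 - 372.28 - 417.17 = -590.14
Trade balance = -3702.48 + (-590.14) = -4292.62
(Excluded from the trade balance — primary income: interest paid on external government debt 255.90, reinvested earnings on direct investment abroad 410.40; financial account: foreign purchases of equities on the domestic stock exchange 663.70, foreign purchases of domestic corporate bonds 548.83, domestic pension funds' purchases of foreign equities 840.53, sale of domestic government bonds to non-residents 1212.94, new loans extended by domestic banks to foreign borrowers 597.98; capital account: sale of embassy land to a foreign government 86.37.)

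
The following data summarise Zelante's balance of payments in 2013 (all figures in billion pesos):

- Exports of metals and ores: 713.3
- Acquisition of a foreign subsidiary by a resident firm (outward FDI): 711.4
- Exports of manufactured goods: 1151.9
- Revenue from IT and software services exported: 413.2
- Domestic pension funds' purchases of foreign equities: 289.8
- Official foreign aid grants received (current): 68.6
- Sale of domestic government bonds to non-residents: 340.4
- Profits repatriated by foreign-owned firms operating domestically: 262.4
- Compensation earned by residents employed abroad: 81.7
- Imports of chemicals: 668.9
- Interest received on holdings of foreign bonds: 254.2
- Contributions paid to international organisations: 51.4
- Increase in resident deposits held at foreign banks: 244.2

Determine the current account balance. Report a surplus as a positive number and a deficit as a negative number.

Goods: 713.3 + 1151.9 - 668.9 = 1196.3
Services: 413.2
Primary income: -262.4 + 81.7 + 254.2 = 73.5
Secondary income: 68.6 - 51.4 = 17.2
Current account = 1196.3 + 413.2 + 73.5 + 17.2 = 1700.2
(Excluded from the current account — financial account: acquisition of a foreign subsidiary by a resident firm (outward FDI) 711.4, domestic pension funds' purchases of foreign equities 289.8, sale of domestic government bonds to non-residents 340.4, increase in resident deposits held at foreign banks 244.2.)

1700.2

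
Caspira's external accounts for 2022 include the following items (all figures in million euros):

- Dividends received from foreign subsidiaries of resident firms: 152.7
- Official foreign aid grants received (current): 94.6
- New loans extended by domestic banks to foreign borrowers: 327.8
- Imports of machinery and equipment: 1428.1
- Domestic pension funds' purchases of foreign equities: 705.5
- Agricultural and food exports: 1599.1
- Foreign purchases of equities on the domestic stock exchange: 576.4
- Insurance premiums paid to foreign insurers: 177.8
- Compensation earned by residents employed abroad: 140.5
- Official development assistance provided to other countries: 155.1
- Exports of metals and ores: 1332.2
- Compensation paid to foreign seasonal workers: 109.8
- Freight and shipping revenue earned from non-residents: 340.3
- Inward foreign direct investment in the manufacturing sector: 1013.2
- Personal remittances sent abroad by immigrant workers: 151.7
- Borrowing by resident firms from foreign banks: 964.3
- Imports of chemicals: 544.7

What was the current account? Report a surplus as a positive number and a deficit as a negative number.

1092.2

Goods: -1428.1 + 1332.2 - 544.7 + 1599.1 = 958.5
Services: -177.8 + 340.3 = 162.5
Primary income: 140.5 - 109.8 + 152.7 = 183.4
Secondary income: -155.1 - 151.7 + 94.6 = -212.2
Current account = 958.5 + 162.5 + 183.4 + (-212.2) = 1092.2
(Excluded from the current account — financial account: new loans extended by domestic banks to foreign borrowers 327.8, domestic pension funds' purchases of foreign equities 705.5, foreign purchases of equities on the domestic stock exchange 576.4, inward foreign direct investment in the manufacturing sector 1013.2, borrowing by resident firms from foreign banks 964.3.)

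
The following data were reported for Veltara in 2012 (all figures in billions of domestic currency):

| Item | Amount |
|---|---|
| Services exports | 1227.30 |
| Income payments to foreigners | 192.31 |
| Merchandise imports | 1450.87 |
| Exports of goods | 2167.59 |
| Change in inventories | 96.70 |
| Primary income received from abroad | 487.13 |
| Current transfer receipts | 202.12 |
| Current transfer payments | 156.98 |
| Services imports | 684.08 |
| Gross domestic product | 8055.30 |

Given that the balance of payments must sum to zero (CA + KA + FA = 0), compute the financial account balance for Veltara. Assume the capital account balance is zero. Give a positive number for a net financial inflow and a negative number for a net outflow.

-1599.90

Goods balance = 2167.59 - 1450.87 = 716.72
Services balance = 1227.30 - 684.08 = 543.22
Trade balance (goods + services) = 716.72 + 543.22 = 1259.94
Net primary income = 487.13 - 192.31 = 294.82
Net secondary income = 202.12 - 156.98 = 45.14
Current account = 1259.94 + 294.82 + 45.14 = 1599.90
Financial account = -(1599.90) = -1599.90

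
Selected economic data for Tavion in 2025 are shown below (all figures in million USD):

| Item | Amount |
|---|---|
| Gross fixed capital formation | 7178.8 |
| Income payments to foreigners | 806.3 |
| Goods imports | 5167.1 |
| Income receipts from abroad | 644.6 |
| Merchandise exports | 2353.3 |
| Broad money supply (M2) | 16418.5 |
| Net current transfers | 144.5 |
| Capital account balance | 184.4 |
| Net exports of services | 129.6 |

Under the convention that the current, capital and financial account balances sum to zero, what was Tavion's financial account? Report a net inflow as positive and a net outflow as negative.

2517.0

Goods balance = 2353.3 - 5167.1 = -2813.8
Services balance = 129.6
Trade balance (goods + services) = -2813.8 + 129.6 = -2684.2
Net primary income = 644.6 - 806.3 = -161.7
Net secondary income = 144.5
Current account = -2684.2 + (-161.7) + 144.5 = -2701.4
Financial account = -(-2701.4 + 184.4) = 2517.0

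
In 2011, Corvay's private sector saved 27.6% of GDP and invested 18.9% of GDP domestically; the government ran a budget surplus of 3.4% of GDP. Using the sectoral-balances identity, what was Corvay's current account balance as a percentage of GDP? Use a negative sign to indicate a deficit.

12.1

By the sectoral-balances identity, CA = (S_private - I) + (T - G).
Private balance = 27.6 - 18.9 = 8.7
Government balance (T - G) = 3.4
CA = 8.7 + 3.4 = 12.1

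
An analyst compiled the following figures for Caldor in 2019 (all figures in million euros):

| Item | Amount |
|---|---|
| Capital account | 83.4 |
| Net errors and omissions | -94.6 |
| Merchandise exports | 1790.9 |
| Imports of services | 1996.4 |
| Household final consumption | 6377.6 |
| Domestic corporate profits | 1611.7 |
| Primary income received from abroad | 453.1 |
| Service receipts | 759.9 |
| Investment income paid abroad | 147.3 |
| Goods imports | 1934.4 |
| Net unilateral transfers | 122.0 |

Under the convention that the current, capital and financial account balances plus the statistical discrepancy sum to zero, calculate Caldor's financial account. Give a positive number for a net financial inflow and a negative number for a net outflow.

Goods balance = 1790.9 - 1934.4 = -143.5
Services balance = 759.9 - 1996.4 = -1236.5
Trade balance (goods + services) = -143.5 + (-1236.5) = -1380.0
Net primary income = 453.1 - 147.3 = 305.8
Net secondary income = 122.0
Current account = -1380.0 + 305.8 + 122.0 = -952.2
Financial account = -(-952.2 + 83.4 + (-94.6)) = 963.4

963.4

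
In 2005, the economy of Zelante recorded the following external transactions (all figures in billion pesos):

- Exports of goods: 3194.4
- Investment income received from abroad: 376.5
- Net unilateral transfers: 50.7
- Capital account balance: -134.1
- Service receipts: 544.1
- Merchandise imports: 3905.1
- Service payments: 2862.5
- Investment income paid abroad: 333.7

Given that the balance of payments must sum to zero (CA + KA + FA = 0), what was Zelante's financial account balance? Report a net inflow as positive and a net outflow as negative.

3069.7

Goods balance = 3194.4 - 3905.1 = -710.7
Services balance = 544.1 - 2862.5 = -2318.4
Trade balance (goods + services) = -710.7 + (-2318.4) = -3029.1
Net primary income = 376.5 - 333.7 = 42.8
Net secondary income = 50.7
Current account = -3029.1 + 42.8 + 50.7 = -2935.6
Financial account = -(-2935.6 + (-134.1)) = 3069.7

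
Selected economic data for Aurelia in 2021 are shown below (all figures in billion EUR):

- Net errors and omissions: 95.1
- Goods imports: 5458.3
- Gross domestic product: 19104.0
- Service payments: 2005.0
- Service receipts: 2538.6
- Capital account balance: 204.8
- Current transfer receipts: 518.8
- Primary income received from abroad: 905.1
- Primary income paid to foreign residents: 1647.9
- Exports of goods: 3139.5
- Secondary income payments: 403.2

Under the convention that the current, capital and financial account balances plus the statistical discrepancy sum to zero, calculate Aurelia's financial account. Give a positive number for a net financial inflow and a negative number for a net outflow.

2112.5

Goods balance = 3139.5 - 5458.3 = -2318.8
Services balance = 2538.6 - 2005.0 = 533.6
Trade balance (goods + services) = -2318.8 + 533.6 = -1785.2
Net primary income = 905.1 - 1647.9 = -742.8
Net secondary income = 518.8 - 403.2 = 115.6
Current account = -1785.2 + (-742.8) + 115.6 = -2412.4
Financial account = -(-2412.4 + 204.8 + 95.1) = 2112.5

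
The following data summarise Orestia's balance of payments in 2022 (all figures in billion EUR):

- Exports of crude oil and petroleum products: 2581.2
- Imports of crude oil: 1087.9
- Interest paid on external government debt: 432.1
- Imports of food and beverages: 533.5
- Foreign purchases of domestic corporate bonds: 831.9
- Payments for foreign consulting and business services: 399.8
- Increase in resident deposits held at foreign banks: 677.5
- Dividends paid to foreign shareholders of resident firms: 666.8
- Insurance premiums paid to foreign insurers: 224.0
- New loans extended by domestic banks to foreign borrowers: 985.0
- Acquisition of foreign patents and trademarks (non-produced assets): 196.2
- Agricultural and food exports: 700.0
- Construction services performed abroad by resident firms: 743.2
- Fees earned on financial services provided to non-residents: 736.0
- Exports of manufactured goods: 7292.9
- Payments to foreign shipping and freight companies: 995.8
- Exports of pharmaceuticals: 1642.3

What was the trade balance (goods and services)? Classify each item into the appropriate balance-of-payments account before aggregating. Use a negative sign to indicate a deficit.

10454.6

Goods: 700.0 + 1642.3 + 7292.9 + 2581.2 - 533.5 - 1087.9 = 10595.0
Services: 743.2 - 995.8 - 399.8 - 224.0 + 736.0 = -140.4
Trade balance = 10595.0 + (-140.4) = 10454.6
(Excluded from the trade balance — primary income: interest paid on external government debt 432.1, dividends paid to foreign shareholders of resident firms 666.8; financial account: foreign purchases of domestic corporate bonds 831.9, increase in resident deposits held at foreign banks 677.5, new loans extended by domestic banks to foreign borrowers 985.0; capital account: acquisition of foreign patents and trademarks (non-produced assets) 196.2.)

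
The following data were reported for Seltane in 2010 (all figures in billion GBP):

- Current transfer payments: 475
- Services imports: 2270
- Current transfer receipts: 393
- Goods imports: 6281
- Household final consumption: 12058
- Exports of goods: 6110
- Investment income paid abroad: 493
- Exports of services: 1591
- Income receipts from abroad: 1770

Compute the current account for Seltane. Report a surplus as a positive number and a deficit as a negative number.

345

Goods balance = 6110 - 6281 = -171
Services balance = 1591 - 2270 = -679
Trade balance (goods + services) = -171 + (-679) = -850
Net primary income = 1770 - 493 = 1277
Net secondary income = 393 - 475 = -82
Current account = -850 + 1277 + (-82) = 345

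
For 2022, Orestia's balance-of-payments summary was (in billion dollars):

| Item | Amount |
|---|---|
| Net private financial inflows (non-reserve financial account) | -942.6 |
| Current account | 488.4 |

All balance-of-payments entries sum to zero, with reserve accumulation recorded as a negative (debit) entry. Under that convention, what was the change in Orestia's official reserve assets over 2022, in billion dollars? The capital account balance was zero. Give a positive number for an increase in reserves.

Official reserve transactions balance = -(488.4 + (-942.6)) = 454.2
An accumulation of reserves is recorded as a debit (negative entry), so the change in the stock of reserves is the negative of that balance.
Change in official reserves = -(454.2) = -454.2

-454.2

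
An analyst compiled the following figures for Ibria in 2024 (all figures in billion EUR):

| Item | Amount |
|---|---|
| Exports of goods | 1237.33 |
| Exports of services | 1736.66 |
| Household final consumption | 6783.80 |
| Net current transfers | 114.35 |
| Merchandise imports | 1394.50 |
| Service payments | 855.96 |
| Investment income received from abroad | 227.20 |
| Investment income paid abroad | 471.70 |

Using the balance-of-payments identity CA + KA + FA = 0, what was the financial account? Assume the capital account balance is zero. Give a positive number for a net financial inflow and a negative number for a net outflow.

Goods balance = 1237.33 - 1394.50 = -157.17
Services balance = 1736.66 - 855.96 = 880.70
Trade balance (goods + services) = -157.17 + 880.70 = 723.53
Net primary income = 227.20 - 471.70 = -244.50
Net secondary income = 114.35
Current account = 723.53 + (-244.50) + 114.35 = 593.38
Financial account = -(593.38) = -593.38

-593.38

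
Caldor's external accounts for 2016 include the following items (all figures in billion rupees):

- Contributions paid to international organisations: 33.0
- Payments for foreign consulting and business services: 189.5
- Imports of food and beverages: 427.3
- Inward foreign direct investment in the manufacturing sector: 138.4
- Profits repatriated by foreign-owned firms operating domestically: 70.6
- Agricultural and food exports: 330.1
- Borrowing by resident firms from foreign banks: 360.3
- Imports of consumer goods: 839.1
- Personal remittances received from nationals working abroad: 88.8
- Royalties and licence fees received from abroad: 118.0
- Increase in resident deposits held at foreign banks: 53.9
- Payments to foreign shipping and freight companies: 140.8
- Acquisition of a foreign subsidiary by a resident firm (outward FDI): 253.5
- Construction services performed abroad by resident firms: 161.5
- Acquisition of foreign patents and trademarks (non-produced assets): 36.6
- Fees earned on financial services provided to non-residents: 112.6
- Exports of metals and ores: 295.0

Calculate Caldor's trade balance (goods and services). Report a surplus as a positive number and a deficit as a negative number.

-579.5

Goods: 330.1 - 839.1 + 295.0 - 427.3 = -641.3
Services: -140.8 - 189.5 + 112.6 + 161.5 + 118.0 = 61.8
Trade balance = -641.3 + 61.8 = -579.5
(Excluded from the trade balance — secondary income: contributions paid to international organisations 33.0, personal remittances received from nationals working abroad 88.8; financial account: inward foreign direct investment in the manufacturing sector 138.4, borrowing by resident firms from foreign banks 360.3, increase in resident deposits held at foreign banks 53.9, acquisition of a foreign subsidiary by a resident firm (outward FDI) 253.5; primary income: profits repatriated by foreign-owned firms operating domestically 70.6; capital account: acquisition of foreign patents and trademarks (non-produced assets) 36.6.)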